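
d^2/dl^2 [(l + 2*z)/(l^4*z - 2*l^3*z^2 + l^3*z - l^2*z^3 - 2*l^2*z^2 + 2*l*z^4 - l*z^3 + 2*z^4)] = 2*((l + 2*z)*(-4*l^3 + 6*l^2*z - 3*l^2 + 2*l*z^2 + 4*l*z - 2*z^3 + z^2)^2 + (-4*l^3 + 6*l^2*z - 3*l^2 + 2*l*z^2 + 4*l*z - 2*z^3 + z^2 + (l + 2*z)*(-6*l^2 + 6*l*z - 3*l + z^2 + 2*z))*(l^4 - 2*l^3*z + l^3 - l^2*z^2 - 2*l^2*z + 2*l*z^3 - l*z^2 + 2*z^3))/(z*(l^4 - 2*l^3*z + l^3 - l^2*z^2 - 2*l^2*z + 2*l*z^3 - l*z^2 + 2*z^3)^3)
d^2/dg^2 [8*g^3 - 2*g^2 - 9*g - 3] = 48*g - 4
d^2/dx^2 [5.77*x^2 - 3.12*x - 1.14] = 11.5400000000000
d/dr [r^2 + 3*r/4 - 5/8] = 2*r + 3/4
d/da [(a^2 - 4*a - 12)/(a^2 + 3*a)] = (7*a^2 + 24*a + 36)/(a^2*(a^2 + 6*a + 9))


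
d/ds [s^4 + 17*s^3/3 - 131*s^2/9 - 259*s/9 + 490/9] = 4*s^3 + 17*s^2 - 262*s/9 - 259/9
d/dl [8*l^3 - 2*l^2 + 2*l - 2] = 24*l^2 - 4*l + 2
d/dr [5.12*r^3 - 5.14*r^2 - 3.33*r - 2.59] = 15.36*r^2 - 10.28*r - 3.33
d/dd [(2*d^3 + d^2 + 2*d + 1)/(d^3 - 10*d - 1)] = (-d^4 - 44*d^3 - 19*d^2 - 2*d + 8)/(d^6 - 20*d^4 - 2*d^3 + 100*d^2 + 20*d + 1)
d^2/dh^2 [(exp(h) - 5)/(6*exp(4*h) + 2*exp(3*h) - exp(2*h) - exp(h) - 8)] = (324*exp(8*h) - 2748*exp(7*h) - 1376*exp(6*h) + 228*exp(5*h) + 1145*exp(4*h) - 3633*exp(3*h) - 783*exp(2*h) + 147*exp(h) + 104)*exp(h)/(216*exp(12*h) + 216*exp(11*h) - 36*exp(10*h) - 172*exp(9*h) - 930*exp(8*h) - 546*exp(7*h) + 221*exp(6*h) + 387*exp(5*h) + 1221*exp(4*h) + 335*exp(3*h) - 216*exp(2*h) - 192*exp(h) - 512)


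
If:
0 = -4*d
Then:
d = 0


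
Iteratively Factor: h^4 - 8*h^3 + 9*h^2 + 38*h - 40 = (h - 1)*(h^3 - 7*h^2 + 2*h + 40) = (h - 4)*(h - 1)*(h^2 - 3*h - 10) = (h - 4)*(h - 1)*(h + 2)*(h - 5)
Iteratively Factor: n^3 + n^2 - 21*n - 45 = (n - 5)*(n^2 + 6*n + 9) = (n - 5)*(n + 3)*(n + 3)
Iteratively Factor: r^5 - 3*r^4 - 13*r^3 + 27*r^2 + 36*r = (r + 1)*(r^4 - 4*r^3 - 9*r^2 + 36*r) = (r + 1)*(r + 3)*(r^3 - 7*r^2 + 12*r) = (r - 3)*(r + 1)*(r + 3)*(r^2 - 4*r) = r*(r - 3)*(r + 1)*(r + 3)*(r - 4)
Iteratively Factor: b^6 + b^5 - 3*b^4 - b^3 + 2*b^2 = (b - 1)*(b^5 + 2*b^4 - b^3 - 2*b^2) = b*(b - 1)*(b^4 + 2*b^3 - b^2 - 2*b) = b^2*(b - 1)*(b^3 + 2*b^2 - b - 2) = b^2*(b - 1)^2*(b^2 + 3*b + 2) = b^2*(b - 1)^2*(b + 2)*(b + 1)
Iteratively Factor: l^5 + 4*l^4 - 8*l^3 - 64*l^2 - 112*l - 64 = (l + 2)*(l^4 + 2*l^3 - 12*l^2 - 40*l - 32) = (l + 2)^2*(l^3 - 12*l - 16) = (l + 2)^3*(l^2 - 2*l - 8) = (l - 4)*(l + 2)^3*(l + 2)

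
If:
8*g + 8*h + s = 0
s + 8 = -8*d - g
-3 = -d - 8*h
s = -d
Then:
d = -61/58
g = -37/58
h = 235/464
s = 61/58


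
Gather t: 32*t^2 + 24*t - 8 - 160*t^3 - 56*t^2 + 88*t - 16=-160*t^3 - 24*t^2 + 112*t - 24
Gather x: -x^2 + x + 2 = -x^2 + x + 2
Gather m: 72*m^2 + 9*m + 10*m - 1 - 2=72*m^2 + 19*m - 3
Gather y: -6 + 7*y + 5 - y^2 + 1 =-y^2 + 7*y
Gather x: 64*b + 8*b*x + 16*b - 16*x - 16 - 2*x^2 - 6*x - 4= 80*b - 2*x^2 + x*(8*b - 22) - 20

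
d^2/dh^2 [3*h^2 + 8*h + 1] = 6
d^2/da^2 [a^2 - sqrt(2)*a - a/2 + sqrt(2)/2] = 2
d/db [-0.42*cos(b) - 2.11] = 0.42*sin(b)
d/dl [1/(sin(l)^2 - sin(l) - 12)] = (1 - 2*sin(l))*cos(l)/(sin(l) + cos(l)^2 + 11)^2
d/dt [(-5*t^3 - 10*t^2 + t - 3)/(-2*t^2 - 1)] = (10*t^4 + 17*t^2 + 8*t - 1)/(4*t^4 + 4*t^2 + 1)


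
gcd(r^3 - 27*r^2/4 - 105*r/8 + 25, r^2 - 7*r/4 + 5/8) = r - 5/4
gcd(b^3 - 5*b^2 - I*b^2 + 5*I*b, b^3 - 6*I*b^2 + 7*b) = b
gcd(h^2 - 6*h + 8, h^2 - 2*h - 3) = 1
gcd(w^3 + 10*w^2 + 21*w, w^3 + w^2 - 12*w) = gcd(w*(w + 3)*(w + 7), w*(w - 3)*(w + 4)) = w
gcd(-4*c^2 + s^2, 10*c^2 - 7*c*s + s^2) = -2*c + s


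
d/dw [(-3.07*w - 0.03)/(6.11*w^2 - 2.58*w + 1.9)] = (18.7577*w^2 + 0.3666*w - 5.9104)/(37.3321*w^4 - 31.5276*w^3 + 29.8744*w^2 - 9.804*w + 3.61)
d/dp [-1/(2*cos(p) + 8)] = -sin(p)/(2*(cos(p) + 4)^2)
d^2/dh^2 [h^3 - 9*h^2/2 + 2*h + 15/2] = 6*h - 9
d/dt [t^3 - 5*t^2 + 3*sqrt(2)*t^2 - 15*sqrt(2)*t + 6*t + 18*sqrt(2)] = 3*t^2 - 10*t + 6*sqrt(2)*t - 15*sqrt(2) + 6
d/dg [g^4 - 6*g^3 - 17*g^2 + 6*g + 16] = 4*g^3 - 18*g^2 - 34*g + 6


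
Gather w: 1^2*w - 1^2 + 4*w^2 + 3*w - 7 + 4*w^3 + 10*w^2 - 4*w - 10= 4*w^3 + 14*w^2 - 18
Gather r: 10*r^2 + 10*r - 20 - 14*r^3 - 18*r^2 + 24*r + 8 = -14*r^3 - 8*r^2 + 34*r - 12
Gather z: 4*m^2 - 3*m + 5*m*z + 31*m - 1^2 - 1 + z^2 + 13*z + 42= 4*m^2 + 28*m + z^2 + z*(5*m + 13) + 40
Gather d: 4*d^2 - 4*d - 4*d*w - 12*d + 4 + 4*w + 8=4*d^2 + d*(-4*w - 16) + 4*w + 12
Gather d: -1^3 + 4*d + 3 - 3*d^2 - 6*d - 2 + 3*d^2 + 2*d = 0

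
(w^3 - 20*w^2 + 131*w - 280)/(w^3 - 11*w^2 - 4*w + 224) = (w - 5)/(w + 4)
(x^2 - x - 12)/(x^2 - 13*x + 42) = (x^2 - x - 12)/(x^2 - 13*x + 42)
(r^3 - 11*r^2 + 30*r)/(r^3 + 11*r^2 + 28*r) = (r^2 - 11*r + 30)/(r^2 + 11*r + 28)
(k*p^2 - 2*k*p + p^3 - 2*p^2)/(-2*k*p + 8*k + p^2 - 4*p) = p*(-k*p + 2*k - p^2 + 2*p)/(2*k*p - 8*k - p^2 + 4*p)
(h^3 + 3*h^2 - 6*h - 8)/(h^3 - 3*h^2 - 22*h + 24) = (h^2 - h - 2)/(h^2 - 7*h + 6)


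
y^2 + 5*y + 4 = (y + 1)*(y + 4)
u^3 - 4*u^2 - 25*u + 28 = (u - 7)*(u - 1)*(u + 4)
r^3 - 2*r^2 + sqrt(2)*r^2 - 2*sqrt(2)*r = r*(r - 2)*(r + sqrt(2))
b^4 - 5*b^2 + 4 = (b - 2)*(b - 1)*(b + 1)*(b + 2)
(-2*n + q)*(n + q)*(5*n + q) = -10*n^3 - 7*n^2*q + 4*n*q^2 + q^3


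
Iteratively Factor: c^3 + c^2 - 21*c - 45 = (c + 3)*(c^2 - 2*c - 15) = (c + 3)^2*(c - 5)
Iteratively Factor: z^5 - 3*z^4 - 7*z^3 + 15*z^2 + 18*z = (z)*(z^4 - 3*z^3 - 7*z^2 + 15*z + 18) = z*(z - 3)*(z^3 - 7*z - 6) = z*(z - 3)^2*(z^2 + 3*z + 2) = z*(z - 3)^2*(z + 2)*(z + 1)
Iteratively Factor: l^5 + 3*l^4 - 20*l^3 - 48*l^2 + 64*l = (l + 4)*(l^4 - l^3 - 16*l^2 + 16*l) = l*(l + 4)*(l^3 - l^2 - 16*l + 16) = l*(l - 1)*(l + 4)*(l^2 - 16) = l*(l - 4)*(l - 1)*(l + 4)*(l + 4)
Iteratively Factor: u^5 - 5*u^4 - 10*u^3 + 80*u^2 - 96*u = (u - 4)*(u^4 - u^3 - 14*u^2 + 24*u) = (u - 4)*(u - 3)*(u^3 + 2*u^2 - 8*u) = u*(u - 4)*(u - 3)*(u^2 + 2*u - 8) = u*(u - 4)*(u - 3)*(u + 4)*(u - 2)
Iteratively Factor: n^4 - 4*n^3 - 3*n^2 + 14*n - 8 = (n - 4)*(n^3 - 3*n + 2) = (n - 4)*(n - 1)*(n^2 + n - 2) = (n - 4)*(n - 1)*(n + 2)*(n - 1)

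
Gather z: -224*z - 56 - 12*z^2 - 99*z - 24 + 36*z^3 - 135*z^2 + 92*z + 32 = 36*z^3 - 147*z^2 - 231*z - 48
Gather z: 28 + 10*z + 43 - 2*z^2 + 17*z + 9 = -2*z^2 + 27*z + 80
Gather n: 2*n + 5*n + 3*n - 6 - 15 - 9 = 10*n - 30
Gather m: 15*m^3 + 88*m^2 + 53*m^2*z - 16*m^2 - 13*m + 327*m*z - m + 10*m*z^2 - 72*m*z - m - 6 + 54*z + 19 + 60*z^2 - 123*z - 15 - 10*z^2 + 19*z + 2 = 15*m^3 + m^2*(53*z + 72) + m*(10*z^2 + 255*z - 15) + 50*z^2 - 50*z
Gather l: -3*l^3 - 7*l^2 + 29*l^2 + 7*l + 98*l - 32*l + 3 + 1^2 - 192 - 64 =-3*l^3 + 22*l^2 + 73*l - 252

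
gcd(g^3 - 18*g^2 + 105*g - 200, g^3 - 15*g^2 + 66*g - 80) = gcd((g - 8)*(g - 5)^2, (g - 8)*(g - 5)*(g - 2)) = g^2 - 13*g + 40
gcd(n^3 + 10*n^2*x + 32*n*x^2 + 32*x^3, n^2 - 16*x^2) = n + 4*x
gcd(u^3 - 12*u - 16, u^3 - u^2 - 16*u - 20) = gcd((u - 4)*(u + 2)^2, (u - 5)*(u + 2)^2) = u^2 + 4*u + 4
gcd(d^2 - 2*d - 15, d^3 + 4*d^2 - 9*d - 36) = d + 3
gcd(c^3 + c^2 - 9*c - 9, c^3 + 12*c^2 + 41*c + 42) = c + 3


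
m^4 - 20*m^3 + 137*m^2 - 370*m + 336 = (m - 8)*(m - 7)*(m - 3)*(m - 2)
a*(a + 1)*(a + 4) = a^3 + 5*a^2 + 4*a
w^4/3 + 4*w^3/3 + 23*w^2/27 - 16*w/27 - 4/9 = (w/3 + 1/3)*(w - 2/3)*(w + 2/3)*(w + 3)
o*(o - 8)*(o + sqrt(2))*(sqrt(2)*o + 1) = sqrt(2)*o^4 - 8*sqrt(2)*o^3 + 3*o^3 - 24*o^2 + sqrt(2)*o^2 - 8*sqrt(2)*o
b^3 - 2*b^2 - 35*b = b*(b - 7)*(b + 5)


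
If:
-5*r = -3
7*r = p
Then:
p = 21/5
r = 3/5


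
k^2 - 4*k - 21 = (k - 7)*(k + 3)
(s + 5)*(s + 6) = s^2 + 11*s + 30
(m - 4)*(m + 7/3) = m^2 - 5*m/3 - 28/3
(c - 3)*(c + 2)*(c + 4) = c^3 + 3*c^2 - 10*c - 24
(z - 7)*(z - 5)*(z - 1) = z^3 - 13*z^2 + 47*z - 35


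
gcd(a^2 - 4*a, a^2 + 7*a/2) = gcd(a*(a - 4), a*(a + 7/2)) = a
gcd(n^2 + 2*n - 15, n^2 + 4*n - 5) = n + 5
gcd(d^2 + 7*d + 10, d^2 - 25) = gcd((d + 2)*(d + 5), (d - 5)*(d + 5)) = d + 5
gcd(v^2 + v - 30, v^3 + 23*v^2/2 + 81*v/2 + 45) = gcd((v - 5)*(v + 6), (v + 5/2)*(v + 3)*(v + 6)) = v + 6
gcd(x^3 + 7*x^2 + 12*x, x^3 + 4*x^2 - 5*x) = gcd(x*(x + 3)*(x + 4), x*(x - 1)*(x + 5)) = x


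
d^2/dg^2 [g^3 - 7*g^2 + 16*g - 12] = 6*g - 14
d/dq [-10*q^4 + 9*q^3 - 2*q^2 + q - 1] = -40*q^3 + 27*q^2 - 4*q + 1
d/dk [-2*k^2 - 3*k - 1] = -4*k - 3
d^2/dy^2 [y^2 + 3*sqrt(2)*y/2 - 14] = 2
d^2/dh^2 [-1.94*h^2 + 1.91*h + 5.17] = -3.88000000000000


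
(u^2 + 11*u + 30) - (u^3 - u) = -u^3 + u^2 + 12*u + 30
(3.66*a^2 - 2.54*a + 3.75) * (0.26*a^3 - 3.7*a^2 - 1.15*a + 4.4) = 0.9516*a^5 - 14.2024*a^4 + 6.164*a^3 + 5.15*a^2 - 15.4885*a + 16.5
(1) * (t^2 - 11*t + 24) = t^2 - 11*t + 24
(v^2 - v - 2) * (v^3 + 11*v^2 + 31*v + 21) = v^5 + 10*v^4 + 18*v^3 - 32*v^2 - 83*v - 42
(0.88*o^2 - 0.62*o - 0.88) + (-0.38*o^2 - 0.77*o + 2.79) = 0.5*o^2 - 1.39*o + 1.91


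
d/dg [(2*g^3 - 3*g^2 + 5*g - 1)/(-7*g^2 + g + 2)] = (-14*g^4 + 4*g^3 + 44*g^2 - 26*g + 11)/(49*g^4 - 14*g^3 - 27*g^2 + 4*g + 4)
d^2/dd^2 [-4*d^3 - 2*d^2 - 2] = -24*d - 4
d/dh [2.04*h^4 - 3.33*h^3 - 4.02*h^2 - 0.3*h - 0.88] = 8.16*h^3 - 9.99*h^2 - 8.04*h - 0.3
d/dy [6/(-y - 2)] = 6/(y + 2)^2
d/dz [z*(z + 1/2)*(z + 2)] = 3*z^2 + 5*z + 1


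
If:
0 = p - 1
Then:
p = 1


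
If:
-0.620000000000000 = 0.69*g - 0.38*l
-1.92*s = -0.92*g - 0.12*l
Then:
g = 1.68732654949121*s - 0.172062904717854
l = 3.06382978723404*s + 1.31914893617021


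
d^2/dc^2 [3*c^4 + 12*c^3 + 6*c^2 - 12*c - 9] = 36*c^2 + 72*c + 12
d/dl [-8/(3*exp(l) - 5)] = 24*exp(l)/(3*exp(l) - 5)^2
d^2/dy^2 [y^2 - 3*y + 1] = 2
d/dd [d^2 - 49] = 2*d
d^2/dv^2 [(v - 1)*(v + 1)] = 2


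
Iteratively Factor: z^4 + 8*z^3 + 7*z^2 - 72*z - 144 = (z - 3)*(z^3 + 11*z^2 + 40*z + 48) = (z - 3)*(z + 4)*(z^2 + 7*z + 12) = (z - 3)*(z + 3)*(z + 4)*(z + 4)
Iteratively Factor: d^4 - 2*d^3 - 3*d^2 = (d)*(d^3 - 2*d^2 - 3*d) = d*(d - 3)*(d^2 + d) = d^2*(d - 3)*(d + 1)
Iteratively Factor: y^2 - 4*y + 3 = (y - 1)*(y - 3)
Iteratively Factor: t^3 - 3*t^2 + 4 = (t - 2)*(t^2 - t - 2) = (t - 2)*(t + 1)*(t - 2)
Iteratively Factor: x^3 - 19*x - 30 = (x - 5)*(x^2 + 5*x + 6) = (x - 5)*(x + 3)*(x + 2)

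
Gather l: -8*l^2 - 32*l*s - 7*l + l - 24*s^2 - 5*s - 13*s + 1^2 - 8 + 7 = -8*l^2 + l*(-32*s - 6) - 24*s^2 - 18*s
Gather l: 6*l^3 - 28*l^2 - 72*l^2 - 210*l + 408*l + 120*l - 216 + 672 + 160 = 6*l^3 - 100*l^2 + 318*l + 616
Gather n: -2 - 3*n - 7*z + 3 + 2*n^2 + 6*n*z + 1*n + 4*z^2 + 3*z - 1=2*n^2 + n*(6*z - 2) + 4*z^2 - 4*z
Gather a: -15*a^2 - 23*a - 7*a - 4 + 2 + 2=-15*a^2 - 30*a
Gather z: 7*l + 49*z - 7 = 7*l + 49*z - 7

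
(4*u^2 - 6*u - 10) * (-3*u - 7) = -12*u^3 - 10*u^2 + 72*u + 70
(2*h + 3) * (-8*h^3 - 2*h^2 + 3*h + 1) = -16*h^4 - 28*h^3 + 11*h + 3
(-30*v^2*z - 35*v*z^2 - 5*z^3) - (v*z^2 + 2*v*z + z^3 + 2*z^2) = -30*v^2*z - 36*v*z^2 - 2*v*z - 6*z^3 - 2*z^2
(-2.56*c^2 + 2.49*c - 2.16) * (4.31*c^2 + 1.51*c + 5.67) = -11.0336*c^4 + 6.8663*c^3 - 20.0649*c^2 + 10.8567*c - 12.2472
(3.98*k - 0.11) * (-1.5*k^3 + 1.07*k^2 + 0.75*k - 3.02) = -5.97*k^4 + 4.4236*k^3 + 2.8673*k^2 - 12.1021*k + 0.3322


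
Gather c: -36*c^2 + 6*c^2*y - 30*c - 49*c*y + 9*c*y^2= c^2*(6*y - 36) + c*(9*y^2 - 49*y - 30)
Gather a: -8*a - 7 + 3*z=-8*a + 3*z - 7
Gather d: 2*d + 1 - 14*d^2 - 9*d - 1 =-14*d^2 - 7*d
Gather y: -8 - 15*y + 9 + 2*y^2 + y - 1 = 2*y^2 - 14*y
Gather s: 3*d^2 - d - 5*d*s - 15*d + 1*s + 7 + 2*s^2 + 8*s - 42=3*d^2 - 16*d + 2*s^2 + s*(9 - 5*d) - 35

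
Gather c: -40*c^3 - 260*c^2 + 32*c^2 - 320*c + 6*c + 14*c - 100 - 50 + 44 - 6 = -40*c^3 - 228*c^2 - 300*c - 112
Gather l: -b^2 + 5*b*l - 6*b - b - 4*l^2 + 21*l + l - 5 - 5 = -b^2 - 7*b - 4*l^2 + l*(5*b + 22) - 10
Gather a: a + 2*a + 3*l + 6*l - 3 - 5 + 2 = 3*a + 9*l - 6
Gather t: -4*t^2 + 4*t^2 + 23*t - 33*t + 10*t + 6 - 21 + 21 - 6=0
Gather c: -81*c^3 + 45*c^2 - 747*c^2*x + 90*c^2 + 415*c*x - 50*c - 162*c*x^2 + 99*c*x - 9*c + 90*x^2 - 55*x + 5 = -81*c^3 + c^2*(135 - 747*x) + c*(-162*x^2 + 514*x - 59) + 90*x^2 - 55*x + 5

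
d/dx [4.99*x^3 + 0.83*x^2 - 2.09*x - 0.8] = 14.97*x^2 + 1.66*x - 2.09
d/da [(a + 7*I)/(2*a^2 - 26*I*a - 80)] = (a^2 - 13*I*a - (a + 7*I)*(2*a - 13*I) - 40)/(2*(-a^2 + 13*I*a + 40)^2)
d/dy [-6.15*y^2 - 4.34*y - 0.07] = -12.3*y - 4.34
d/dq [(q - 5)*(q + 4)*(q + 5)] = 3*q^2 + 8*q - 25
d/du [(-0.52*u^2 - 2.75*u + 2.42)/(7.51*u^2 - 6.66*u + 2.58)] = (24.1157*u^2 - 39.0316*u + 9.0222)/(56.4001*u^4 - 100.0332*u^3 + 83.1072*u^2 - 34.3656*u + 6.6564)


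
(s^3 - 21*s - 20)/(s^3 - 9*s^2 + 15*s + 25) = (s + 4)/(s - 5)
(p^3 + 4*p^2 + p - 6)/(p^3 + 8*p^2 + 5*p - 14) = (p + 3)/(p + 7)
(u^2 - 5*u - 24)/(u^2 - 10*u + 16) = (u + 3)/(u - 2)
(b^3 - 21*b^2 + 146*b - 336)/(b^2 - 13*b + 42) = b - 8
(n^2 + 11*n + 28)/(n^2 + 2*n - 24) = (n^2 + 11*n + 28)/(n^2 + 2*n - 24)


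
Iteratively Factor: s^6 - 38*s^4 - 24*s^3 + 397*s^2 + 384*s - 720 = (s - 5)*(s^5 + 5*s^4 - 13*s^3 - 89*s^2 - 48*s + 144) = (s - 5)*(s - 4)*(s^4 + 9*s^3 + 23*s^2 + 3*s - 36) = (s - 5)*(s - 4)*(s + 3)*(s^3 + 6*s^2 + 5*s - 12) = (s - 5)*(s - 4)*(s + 3)^2*(s^2 + 3*s - 4) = (s - 5)*(s - 4)*(s + 3)^2*(s + 4)*(s - 1)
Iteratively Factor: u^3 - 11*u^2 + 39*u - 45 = (u - 3)*(u^2 - 8*u + 15) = (u - 3)^2*(u - 5)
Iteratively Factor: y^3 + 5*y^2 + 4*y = (y + 1)*(y^2 + 4*y) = y*(y + 1)*(y + 4)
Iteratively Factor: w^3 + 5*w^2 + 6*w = (w + 2)*(w^2 + 3*w) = w*(w + 2)*(w + 3)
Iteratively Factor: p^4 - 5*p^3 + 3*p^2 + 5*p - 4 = (p + 1)*(p^3 - 6*p^2 + 9*p - 4) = (p - 1)*(p + 1)*(p^2 - 5*p + 4) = (p - 4)*(p - 1)*(p + 1)*(p - 1)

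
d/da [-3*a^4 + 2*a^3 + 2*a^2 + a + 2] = -12*a^3 + 6*a^2 + 4*a + 1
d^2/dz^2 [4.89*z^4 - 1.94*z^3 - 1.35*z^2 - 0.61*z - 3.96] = 58.68*z^2 - 11.64*z - 2.7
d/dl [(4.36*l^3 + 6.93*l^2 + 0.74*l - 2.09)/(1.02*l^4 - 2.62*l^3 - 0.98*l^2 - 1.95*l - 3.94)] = (-4.4472*l^6 - 14.1372*l^5 + 11.6194*l^4 - 4.5992*l^3 - 80.7509*l^2 - 58.7048*l - 6.9911)/(1.0404*l^8 - 5.3448*l^7 + 4.8652*l^6 + 1.1572*l^5 + 3.1408*l^4 + 24.4676*l^3 + 11.5249*l^2 + 15.366*l + 15.5236)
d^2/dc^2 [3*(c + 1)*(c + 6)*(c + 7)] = 18*c + 84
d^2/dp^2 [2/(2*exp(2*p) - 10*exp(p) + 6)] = ((5 - 4*exp(p))*(exp(2*p) - 5*exp(p) + 3) + 2*(2*exp(p) - 5)^2*exp(p))*exp(p)/(exp(2*p) - 5*exp(p) + 3)^3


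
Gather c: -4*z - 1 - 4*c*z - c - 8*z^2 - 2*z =c*(-4*z - 1) - 8*z^2 - 6*z - 1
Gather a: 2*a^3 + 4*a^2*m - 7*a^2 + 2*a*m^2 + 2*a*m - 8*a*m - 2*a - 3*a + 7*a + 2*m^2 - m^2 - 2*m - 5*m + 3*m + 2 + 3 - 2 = 2*a^3 + a^2*(4*m - 7) + a*(2*m^2 - 6*m + 2) + m^2 - 4*m + 3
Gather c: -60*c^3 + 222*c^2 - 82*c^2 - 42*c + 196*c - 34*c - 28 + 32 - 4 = -60*c^3 + 140*c^2 + 120*c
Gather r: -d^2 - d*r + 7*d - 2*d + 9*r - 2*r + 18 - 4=-d^2 + 5*d + r*(7 - d) + 14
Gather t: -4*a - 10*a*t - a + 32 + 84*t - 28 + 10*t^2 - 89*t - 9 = -5*a + 10*t^2 + t*(-10*a - 5) - 5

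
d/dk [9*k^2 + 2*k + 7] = 18*k + 2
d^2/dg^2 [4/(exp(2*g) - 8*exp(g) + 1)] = 16*((2 - exp(g))*(exp(2*g) - 8*exp(g) + 1) + 2*(exp(g) - 4)^2*exp(g))*exp(g)/(exp(2*g) - 8*exp(g) + 1)^3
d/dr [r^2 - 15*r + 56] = 2*r - 15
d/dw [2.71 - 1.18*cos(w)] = 1.18*sin(w)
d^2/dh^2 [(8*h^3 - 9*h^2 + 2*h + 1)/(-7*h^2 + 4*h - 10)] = 2*(586*h^3 - 1077*h^2 - 1896*h + 874)/(343*h^6 - 588*h^5 + 1806*h^4 - 1744*h^3 + 2580*h^2 - 1200*h + 1000)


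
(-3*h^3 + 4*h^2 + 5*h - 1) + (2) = -3*h^3 + 4*h^2 + 5*h + 1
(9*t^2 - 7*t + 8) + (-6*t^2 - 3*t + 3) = 3*t^2 - 10*t + 11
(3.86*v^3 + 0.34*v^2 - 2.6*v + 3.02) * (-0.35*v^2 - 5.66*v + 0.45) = -1.351*v^5 - 21.9666*v^4 + 0.7226*v^3 + 13.812*v^2 - 18.2632*v + 1.359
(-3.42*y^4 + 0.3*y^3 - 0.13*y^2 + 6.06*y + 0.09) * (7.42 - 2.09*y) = 7.1478*y^5 - 26.0034*y^4 + 2.4977*y^3 - 13.63*y^2 + 44.7771*y + 0.6678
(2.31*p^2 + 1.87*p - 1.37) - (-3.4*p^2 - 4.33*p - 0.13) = 5.71*p^2 + 6.2*p - 1.24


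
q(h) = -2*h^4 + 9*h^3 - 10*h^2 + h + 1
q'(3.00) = -32.00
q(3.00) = -5.00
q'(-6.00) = 2821.00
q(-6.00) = -4901.00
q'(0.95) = -0.49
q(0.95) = -0.99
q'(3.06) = -36.60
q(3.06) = -7.06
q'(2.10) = 3.98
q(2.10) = 3.45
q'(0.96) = -0.39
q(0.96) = -0.99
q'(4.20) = -199.42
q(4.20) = -126.75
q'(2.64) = -10.82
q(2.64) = 2.39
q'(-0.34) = 11.24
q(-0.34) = -0.88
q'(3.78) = -120.89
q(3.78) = -60.33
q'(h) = -8*h^3 + 27*h^2 - 20*h + 1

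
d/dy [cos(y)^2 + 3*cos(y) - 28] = -(2*cos(y) + 3)*sin(y)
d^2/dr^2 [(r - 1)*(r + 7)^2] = 6*r + 26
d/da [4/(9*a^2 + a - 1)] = 4*(-18*a - 1)/(9*a^2 + a - 1)^2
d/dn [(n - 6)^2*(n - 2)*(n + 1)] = 4*n^3 - 39*n^2 + 92*n - 12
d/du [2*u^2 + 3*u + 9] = 4*u + 3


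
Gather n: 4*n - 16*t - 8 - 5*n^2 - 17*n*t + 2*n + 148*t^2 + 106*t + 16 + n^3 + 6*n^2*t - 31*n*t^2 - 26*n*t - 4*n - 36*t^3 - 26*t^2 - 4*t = n^3 + n^2*(6*t - 5) + n*(-31*t^2 - 43*t + 2) - 36*t^3 + 122*t^2 + 86*t + 8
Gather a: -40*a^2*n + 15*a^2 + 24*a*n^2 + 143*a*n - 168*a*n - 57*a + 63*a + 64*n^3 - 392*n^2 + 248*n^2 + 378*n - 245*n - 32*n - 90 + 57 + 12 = a^2*(15 - 40*n) + a*(24*n^2 - 25*n + 6) + 64*n^3 - 144*n^2 + 101*n - 21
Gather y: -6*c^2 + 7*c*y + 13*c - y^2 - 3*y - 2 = -6*c^2 + 13*c - y^2 + y*(7*c - 3) - 2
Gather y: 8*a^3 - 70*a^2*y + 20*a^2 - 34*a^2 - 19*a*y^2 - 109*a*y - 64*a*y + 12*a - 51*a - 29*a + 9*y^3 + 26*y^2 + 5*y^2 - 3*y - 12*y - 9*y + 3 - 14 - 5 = 8*a^3 - 14*a^2 - 68*a + 9*y^3 + y^2*(31 - 19*a) + y*(-70*a^2 - 173*a - 24) - 16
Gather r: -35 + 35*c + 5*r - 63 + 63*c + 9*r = 98*c + 14*r - 98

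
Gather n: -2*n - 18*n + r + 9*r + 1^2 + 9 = -20*n + 10*r + 10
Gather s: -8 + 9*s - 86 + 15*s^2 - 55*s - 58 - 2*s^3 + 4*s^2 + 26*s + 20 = -2*s^3 + 19*s^2 - 20*s - 132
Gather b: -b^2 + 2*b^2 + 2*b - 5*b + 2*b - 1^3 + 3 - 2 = b^2 - b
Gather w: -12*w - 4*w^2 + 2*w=-4*w^2 - 10*w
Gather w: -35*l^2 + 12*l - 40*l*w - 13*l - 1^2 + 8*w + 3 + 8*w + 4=-35*l^2 - l + w*(16 - 40*l) + 6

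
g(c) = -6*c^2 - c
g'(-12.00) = 143.00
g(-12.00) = -852.00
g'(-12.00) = 143.00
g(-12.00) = -852.00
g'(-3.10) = 36.20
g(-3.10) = -54.56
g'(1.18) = -15.16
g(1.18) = -9.53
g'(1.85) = -23.20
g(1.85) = -22.38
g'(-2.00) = 23.00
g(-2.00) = -22.00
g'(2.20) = -27.40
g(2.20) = -31.24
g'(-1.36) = 15.32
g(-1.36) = -9.74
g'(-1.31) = 14.72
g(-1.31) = -8.99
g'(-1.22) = 13.64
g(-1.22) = -7.71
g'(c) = -12*c - 1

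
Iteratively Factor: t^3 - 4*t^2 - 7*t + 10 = (t - 1)*(t^2 - 3*t - 10) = (t - 5)*(t - 1)*(t + 2)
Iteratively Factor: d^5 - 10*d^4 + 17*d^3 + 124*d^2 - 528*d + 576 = (d - 4)*(d^4 - 6*d^3 - 7*d^2 + 96*d - 144) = (d - 4)*(d - 3)*(d^3 - 3*d^2 - 16*d + 48) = (d - 4)^2*(d - 3)*(d^2 + d - 12) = (d - 4)^2*(d - 3)^2*(d + 4)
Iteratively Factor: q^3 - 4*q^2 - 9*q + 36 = (q - 3)*(q^2 - q - 12) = (q - 4)*(q - 3)*(q + 3)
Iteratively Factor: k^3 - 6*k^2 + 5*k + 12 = (k + 1)*(k^2 - 7*k + 12) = (k - 4)*(k + 1)*(k - 3)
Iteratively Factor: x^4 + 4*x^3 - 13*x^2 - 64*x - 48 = (x + 4)*(x^3 - 13*x - 12) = (x - 4)*(x + 4)*(x^2 + 4*x + 3) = (x - 4)*(x + 3)*(x + 4)*(x + 1)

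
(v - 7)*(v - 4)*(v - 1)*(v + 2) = v^4 - 10*v^3 + 15*v^2 + 50*v - 56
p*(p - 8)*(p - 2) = p^3 - 10*p^2 + 16*p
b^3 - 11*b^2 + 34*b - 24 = (b - 6)*(b - 4)*(b - 1)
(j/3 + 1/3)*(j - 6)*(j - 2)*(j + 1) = j^4/3 - 2*j^3 - j^2 + 16*j/3 + 4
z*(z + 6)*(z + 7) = z^3 + 13*z^2 + 42*z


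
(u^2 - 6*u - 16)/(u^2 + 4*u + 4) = (u - 8)/(u + 2)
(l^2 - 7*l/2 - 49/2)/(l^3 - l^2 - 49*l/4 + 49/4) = 2*(l - 7)/(2*l^2 - 9*l + 7)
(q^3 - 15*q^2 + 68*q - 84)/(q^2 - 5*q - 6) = (q^2 - 9*q + 14)/(q + 1)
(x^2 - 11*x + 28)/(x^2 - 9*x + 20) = (x - 7)/(x - 5)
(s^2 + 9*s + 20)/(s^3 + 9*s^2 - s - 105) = (s + 4)/(s^2 + 4*s - 21)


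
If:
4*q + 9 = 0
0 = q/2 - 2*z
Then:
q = -9/4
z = -9/16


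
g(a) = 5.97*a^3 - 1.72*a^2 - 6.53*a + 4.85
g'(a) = 17.91*a^2 - 3.44*a - 6.53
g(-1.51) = -9.77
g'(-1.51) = 39.50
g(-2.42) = -74.03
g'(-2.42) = 106.68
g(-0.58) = 6.89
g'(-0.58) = 1.49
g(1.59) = 14.12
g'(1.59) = 33.28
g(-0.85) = 5.49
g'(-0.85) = 9.33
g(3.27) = 173.85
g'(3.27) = 173.73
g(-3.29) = -204.88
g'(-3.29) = 198.65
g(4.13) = 369.10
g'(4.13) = 284.75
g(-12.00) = -10480.63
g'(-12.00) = 2613.79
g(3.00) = 130.97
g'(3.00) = 144.34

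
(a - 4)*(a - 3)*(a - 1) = a^3 - 8*a^2 + 19*a - 12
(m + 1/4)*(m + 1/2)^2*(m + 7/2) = m^4 + 19*m^3/4 + 39*m^2/8 + 29*m/16 + 7/32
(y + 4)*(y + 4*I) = y^2 + 4*y + 4*I*y + 16*I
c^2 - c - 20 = (c - 5)*(c + 4)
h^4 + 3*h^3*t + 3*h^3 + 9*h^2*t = h^2*(h + 3)*(h + 3*t)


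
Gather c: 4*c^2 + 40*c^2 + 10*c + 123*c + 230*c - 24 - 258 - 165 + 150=44*c^2 + 363*c - 297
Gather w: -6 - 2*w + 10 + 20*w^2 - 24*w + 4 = 20*w^2 - 26*w + 8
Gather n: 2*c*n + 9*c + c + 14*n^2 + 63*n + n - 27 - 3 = 10*c + 14*n^2 + n*(2*c + 64) - 30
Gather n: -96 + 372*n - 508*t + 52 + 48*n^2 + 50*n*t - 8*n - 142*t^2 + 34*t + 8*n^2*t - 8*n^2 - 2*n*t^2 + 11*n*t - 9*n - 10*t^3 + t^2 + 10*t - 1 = n^2*(8*t + 40) + n*(-2*t^2 + 61*t + 355) - 10*t^3 - 141*t^2 - 464*t - 45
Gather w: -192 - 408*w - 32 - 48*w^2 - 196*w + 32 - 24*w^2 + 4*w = -72*w^2 - 600*w - 192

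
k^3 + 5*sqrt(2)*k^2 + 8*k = k*(k + sqrt(2))*(k + 4*sqrt(2))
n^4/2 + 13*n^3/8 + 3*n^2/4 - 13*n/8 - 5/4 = (n/2 + 1)*(n - 1)*(n + 1)*(n + 5/4)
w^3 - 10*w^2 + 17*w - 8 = (w - 8)*(w - 1)^2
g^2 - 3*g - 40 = (g - 8)*(g + 5)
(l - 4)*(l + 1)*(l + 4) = l^3 + l^2 - 16*l - 16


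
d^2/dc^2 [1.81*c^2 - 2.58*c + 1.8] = 3.62000000000000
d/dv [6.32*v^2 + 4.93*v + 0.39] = 12.64*v + 4.93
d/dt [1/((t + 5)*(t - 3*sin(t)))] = (-t + (t + 5)*(3*cos(t) - 1) + 3*sin(t))/((t + 5)^2*(t - 3*sin(t))^2)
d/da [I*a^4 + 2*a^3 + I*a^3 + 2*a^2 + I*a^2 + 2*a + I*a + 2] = 4*I*a^3 + 3*a^2*(2 + I) + 2*a*(2 + I) + 2 + I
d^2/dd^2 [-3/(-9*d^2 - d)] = 6*(-9*d*(9*d + 1) + (18*d + 1)^2)/(d^3*(9*d + 1)^3)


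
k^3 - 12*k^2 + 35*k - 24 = (k - 8)*(k - 3)*(k - 1)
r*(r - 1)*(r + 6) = r^3 + 5*r^2 - 6*r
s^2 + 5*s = s*(s + 5)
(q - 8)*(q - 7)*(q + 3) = q^3 - 12*q^2 + 11*q + 168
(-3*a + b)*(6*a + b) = -18*a^2 + 3*a*b + b^2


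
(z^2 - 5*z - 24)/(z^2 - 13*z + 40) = (z + 3)/(z - 5)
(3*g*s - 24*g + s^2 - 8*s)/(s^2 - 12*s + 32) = (3*g + s)/(s - 4)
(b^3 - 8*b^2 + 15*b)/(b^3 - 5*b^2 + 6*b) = (b - 5)/(b - 2)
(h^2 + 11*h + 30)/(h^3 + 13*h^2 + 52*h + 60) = 1/(h + 2)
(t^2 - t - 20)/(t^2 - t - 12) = (-t^2 + t + 20)/(-t^2 + t + 12)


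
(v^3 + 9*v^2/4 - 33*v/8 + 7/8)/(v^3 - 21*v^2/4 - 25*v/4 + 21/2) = (8*v^2 + 26*v - 7)/(2*(4*v^2 - 17*v - 42))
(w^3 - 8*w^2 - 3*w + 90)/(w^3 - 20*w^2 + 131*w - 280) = (w^2 - 3*w - 18)/(w^2 - 15*w + 56)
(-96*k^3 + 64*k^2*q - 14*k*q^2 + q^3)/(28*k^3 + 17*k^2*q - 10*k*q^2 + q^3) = (24*k^2 - 10*k*q + q^2)/(-7*k^2 - 6*k*q + q^2)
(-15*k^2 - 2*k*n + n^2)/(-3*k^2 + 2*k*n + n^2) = (5*k - n)/(k - n)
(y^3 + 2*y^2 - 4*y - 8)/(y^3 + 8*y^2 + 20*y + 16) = (y - 2)/(y + 4)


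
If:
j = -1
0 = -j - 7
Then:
No Solution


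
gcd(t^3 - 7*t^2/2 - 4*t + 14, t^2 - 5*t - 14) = t + 2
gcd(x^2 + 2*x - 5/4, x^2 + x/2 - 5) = x + 5/2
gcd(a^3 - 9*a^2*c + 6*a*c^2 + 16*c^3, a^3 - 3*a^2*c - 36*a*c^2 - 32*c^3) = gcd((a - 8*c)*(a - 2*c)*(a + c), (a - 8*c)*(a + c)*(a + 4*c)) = a^2 - 7*a*c - 8*c^2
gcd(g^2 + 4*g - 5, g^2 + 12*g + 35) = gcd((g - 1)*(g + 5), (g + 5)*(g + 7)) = g + 5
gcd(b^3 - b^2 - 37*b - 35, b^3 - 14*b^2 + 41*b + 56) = b^2 - 6*b - 7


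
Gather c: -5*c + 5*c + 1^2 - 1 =0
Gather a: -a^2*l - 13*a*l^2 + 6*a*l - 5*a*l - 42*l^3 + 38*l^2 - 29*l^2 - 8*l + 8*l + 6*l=-a^2*l + a*(-13*l^2 + l) - 42*l^3 + 9*l^2 + 6*l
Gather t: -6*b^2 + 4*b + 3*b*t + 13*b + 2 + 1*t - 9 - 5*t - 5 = -6*b^2 + 17*b + t*(3*b - 4) - 12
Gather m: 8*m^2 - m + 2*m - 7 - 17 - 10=8*m^2 + m - 34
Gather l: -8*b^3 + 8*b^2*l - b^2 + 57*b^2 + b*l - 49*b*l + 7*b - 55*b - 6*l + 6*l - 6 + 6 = -8*b^3 + 56*b^2 - 48*b + l*(8*b^2 - 48*b)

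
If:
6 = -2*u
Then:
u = -3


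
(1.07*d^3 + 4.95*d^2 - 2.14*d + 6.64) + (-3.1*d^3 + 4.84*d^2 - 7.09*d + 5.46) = -2.03*d^3 + 9.79*d^2 - 9.23*d + 12.1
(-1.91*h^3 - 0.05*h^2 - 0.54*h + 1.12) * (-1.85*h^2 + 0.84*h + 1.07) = 3.5335*h^5 - 1.5119*h^4 - 1.0867*h^3 - 2.5791*h^2 + 0.363*h + 1.1984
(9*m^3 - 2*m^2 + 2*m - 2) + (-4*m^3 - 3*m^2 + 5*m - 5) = 5*m^3 - 5*m^2 + 7*m - 7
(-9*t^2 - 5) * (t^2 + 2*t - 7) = -9*t^4 - 18*t^3 + 58*t^2 - 10*t + 35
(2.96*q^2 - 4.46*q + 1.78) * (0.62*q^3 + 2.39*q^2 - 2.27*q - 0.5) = 1.8352*q^5 + 4.3092*q^4 - 16.275*q^3 + 12.8984*q^2 - 1.8106*q - 0.89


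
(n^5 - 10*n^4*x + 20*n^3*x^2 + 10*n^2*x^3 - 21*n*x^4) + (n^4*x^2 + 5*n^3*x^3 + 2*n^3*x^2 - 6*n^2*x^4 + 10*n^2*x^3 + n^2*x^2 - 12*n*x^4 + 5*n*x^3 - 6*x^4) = n^5 + n^4*x^2 - 10*n^4*x + 5*n^3*x^3 + 22*n^3*x^2 - 6*n^2*x^4 + 20*n^2*x^3 + n^2*x^2 - 33*n*x^4 + 5*n*x^3 - 6*x^4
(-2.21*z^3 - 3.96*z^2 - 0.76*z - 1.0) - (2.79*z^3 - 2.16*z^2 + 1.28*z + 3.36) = -5.0*z^3 - 1.8*z^2 - 2.04*z - 4.36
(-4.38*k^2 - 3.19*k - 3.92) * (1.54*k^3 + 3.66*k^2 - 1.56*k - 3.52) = -6.7452*k^5 - 20.9434*k^4 - 10.8794*k^3 + 6.0468*k^2 + 17.344*k + 13.7984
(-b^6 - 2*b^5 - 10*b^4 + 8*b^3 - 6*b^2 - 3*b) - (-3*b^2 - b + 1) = -b^6 - 2*b^5 - 10*b^4 + 8*b^3 - 3*b^2 - 2*b - 1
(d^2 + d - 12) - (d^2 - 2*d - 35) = 3*d + 23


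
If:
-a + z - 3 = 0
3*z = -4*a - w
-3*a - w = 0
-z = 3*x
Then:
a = -9/4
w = 27/4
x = -1/4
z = 3/4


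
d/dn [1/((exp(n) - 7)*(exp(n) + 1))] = 2*(3 - exp(n))*exp(n)/(exp(4*n) - 12*exp(3*n) + 22*exp(2*n) + 84*exp(n) + 49)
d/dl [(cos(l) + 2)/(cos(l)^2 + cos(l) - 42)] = (cos(l)^2 + 4*cos(l) + 44)*sin(l)/(cos(l)^2 + cos(l) - 42)^2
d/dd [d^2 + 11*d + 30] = 2*d + 11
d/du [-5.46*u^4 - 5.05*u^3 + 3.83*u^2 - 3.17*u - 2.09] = -21.84*u^3 - 15.15*u^2 + 7.66*u - 3.17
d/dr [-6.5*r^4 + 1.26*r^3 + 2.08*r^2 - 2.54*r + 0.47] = -26.0*r^3 + 3.78*r^2 + 4.16*r - 2.54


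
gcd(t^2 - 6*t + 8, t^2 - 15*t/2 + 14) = t - 4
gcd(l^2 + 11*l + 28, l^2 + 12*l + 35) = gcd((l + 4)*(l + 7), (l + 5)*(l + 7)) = l + 7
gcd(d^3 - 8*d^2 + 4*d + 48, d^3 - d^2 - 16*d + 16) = d - 4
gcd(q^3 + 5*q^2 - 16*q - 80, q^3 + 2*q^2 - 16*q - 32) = q^2 - 16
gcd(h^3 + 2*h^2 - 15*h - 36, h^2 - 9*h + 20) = h - 4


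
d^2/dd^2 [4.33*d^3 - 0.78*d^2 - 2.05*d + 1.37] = 25.98*d - 1.56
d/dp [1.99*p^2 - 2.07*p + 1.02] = 3.98*p - 2.07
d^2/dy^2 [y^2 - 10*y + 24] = 2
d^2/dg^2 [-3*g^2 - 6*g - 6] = -6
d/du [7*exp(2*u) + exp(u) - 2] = (14*exp(u) + 1)*exp(u)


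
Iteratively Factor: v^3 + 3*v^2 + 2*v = (v)*(v^2 + 3*v + 2) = v*(v + 1)*(v + 2)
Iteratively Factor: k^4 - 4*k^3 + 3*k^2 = (k)*(k^3 - 4*k^2 + 3*k) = k^2*(k^2 - 4*k + 3) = k^2*(k - 1)*(k - 3)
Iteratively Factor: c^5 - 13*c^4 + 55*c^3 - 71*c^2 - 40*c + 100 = (c - 2)*(c^4 - 11*c^3 + 33*c^2 - 5*c - 50) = (c - 5)*(c - 2)*(c^3 - 6*c^2 + 3*c + 10) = (c - 5)*(c - 2)^2*(c^2 - 4*c - 5) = (c - 5)*(c - 2)^2*(c + 1)*(c - 5)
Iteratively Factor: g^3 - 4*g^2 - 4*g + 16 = (g - 2)*(g^2 - 2*g - 8) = (g - 2)*(g + 2)*(g - 4)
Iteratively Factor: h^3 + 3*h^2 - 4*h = (h + 4)*(h^2 - h) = h*(h + 4)*(h - 1)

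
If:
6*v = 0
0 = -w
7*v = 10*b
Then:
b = 0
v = 0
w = 0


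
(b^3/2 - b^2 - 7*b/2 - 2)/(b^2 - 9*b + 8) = (b^3 - 2*b^2 - 7*b - 4)/(2*(b^2 - 9*b + 8))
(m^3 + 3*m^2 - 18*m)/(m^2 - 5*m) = (m^2 + 3*m - 18)/(m - 5)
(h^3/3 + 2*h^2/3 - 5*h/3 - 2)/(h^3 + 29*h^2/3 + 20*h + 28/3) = (h^3 + 2*h^2 - 5*h - 6)/(3*h^3 + 29*h^2 + 60*h + 28)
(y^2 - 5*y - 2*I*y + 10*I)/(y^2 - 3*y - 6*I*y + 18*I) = (y^2 - 5*y - 2*I*y + 10*I)/(y^2 - 3*y - 6*I*y + 18*I)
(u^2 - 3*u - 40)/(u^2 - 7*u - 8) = (u + 5)/(u + 1)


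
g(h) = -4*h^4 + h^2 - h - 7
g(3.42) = -545.95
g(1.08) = -12.36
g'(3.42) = -634.19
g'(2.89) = -381.42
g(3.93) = -949.66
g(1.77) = -44.90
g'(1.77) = -86.18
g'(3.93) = -964.32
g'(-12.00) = 27623.00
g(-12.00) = -82795.00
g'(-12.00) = 27623.00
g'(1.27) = -31.23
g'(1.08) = -19.00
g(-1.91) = -54.68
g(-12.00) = -82795.00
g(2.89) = -280.57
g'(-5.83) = 3157.82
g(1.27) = -17.06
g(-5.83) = -4588.16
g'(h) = -16*h^3 + 2*h - 1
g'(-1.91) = 106.67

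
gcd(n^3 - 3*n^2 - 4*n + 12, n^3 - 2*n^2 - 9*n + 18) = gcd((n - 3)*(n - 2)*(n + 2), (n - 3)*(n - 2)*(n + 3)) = n^2 - 5*n + 6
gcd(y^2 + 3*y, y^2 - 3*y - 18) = y + 3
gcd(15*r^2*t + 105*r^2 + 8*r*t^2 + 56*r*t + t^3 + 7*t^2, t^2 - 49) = t + 7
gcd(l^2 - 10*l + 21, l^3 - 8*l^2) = 1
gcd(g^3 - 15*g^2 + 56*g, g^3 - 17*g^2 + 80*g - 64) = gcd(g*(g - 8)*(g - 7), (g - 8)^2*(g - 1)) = g - 8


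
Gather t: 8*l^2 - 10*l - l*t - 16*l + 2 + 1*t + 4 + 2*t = 8*l^2 - 26*l + t*(3 - l) + 6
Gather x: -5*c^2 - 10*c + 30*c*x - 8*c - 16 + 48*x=-5*c^2 - 18*c + x*(30*c + 48) - 16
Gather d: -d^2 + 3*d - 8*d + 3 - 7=-d^2 - 5*d - 4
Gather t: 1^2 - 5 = -4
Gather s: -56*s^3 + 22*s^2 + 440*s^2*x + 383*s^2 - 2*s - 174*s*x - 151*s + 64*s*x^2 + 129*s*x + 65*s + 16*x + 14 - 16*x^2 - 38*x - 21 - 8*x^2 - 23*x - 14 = -56*s^3 + s^2*(440*x + 405) + s*(64*x^2 - 45*x - 88) - 24*x^2 - 45*x - 21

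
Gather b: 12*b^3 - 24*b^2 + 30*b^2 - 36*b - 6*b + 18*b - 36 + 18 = 12*b^3 + 6*b^2 - 24*b - 18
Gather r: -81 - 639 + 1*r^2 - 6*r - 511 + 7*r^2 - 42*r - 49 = 8*r^2 - 48*r - 1280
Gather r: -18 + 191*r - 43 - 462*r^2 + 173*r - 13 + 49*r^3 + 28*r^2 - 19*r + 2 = 49*r^3 - 434*r^2 + 345*r - 72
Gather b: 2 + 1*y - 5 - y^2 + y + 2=-y^2 + 2*y - 1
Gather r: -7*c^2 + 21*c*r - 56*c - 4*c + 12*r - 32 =-7*c^2 - 60*c + r*(21*c + 12) - 32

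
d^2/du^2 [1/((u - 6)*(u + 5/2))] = 4*(4*(u - 6)^2 + 2*(u - 6)*(2*u + 5) + (2*u + 5)^2)/((u - 6)^3*(2*u + 5)^3)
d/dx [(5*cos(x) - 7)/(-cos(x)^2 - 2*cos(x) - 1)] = (19 - 5*cos(x))*sin(x)/(cos(x) + 1)^3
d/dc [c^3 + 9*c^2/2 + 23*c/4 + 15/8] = 3*c^2 + 9*c + 23/4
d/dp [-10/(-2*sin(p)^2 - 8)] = -20*sin(2*p)/(cos(2*p) - 9)^2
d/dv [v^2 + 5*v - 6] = 2*v + 5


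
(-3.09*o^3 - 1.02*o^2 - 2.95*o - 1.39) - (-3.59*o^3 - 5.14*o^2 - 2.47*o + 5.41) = 0.5*o^3 + 4.12*o^2 - 0.48*o - 6.8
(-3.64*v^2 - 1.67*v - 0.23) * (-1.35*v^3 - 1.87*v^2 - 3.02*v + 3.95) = 4.914*v^5 + 9.0613*v^4 + 14.4262*v^3 - 8.9045*v^2 - 5.9019*v - 0.9085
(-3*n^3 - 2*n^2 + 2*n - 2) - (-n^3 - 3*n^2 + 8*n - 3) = -2*n^3 + n^2 - 6*n + 1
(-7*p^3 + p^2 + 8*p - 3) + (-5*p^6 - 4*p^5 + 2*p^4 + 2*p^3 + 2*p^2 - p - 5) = -5*p^6 - 4*p^5 + 2*p^4 - 5*p^3 + 3*p^2 + 7*p - 8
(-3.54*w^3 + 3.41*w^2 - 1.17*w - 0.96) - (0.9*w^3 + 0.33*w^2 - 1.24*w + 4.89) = -4.44*w^3 + 3.08*w^2 + 0.0700000000000001*w - 5.85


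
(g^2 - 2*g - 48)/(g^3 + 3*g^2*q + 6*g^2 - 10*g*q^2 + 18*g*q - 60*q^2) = (8 - g)/(-g^2 - 3*g*q + 10*q^2)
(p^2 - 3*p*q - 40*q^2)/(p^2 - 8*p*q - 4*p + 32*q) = (p + 5*q)/(p - 4)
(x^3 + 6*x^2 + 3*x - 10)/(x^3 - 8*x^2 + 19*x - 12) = (x^2 + 7*x + 10)/(x^2 - 7*x + 12)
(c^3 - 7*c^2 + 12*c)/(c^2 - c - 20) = c*(-c^2 + 7*c - 12)/(-c^2 + c + 20)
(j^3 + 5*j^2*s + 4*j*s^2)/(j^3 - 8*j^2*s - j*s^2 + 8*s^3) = j*(j + 4*s)/(j^2 - 9*j*s + 8*s^2)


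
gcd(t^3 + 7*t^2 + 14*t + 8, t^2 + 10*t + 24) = t + 4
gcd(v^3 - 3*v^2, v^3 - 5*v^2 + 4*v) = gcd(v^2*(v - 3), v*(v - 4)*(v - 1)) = v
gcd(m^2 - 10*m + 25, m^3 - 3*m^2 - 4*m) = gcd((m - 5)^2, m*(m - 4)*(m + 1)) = 1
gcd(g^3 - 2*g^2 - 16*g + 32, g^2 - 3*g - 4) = g - 4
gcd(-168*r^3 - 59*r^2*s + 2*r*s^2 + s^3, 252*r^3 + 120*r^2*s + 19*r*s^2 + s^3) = 7*r + s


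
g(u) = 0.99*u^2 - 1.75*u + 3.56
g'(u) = 1.98*u - 1.75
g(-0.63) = 5.06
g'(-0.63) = -3.00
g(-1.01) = 6.34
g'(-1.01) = -3.75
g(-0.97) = 6.19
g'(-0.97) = -3.67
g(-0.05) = 3.65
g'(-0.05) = -1.85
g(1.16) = 2.86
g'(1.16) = 0.55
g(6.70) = 36.28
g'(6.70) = 11.52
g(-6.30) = 53.88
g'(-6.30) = -14.22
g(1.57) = 3.25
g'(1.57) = 1.36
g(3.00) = 7.22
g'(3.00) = 4.19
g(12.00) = 125.12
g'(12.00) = 22.01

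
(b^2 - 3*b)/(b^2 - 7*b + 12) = b/(b - 4)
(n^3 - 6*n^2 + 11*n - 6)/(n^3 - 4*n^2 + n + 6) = (n - 1)/(n + 1)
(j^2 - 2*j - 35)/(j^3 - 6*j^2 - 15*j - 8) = (-j^2 + 2*j + 35)/(-j^3 + 6*j^2 + 15*j + 8)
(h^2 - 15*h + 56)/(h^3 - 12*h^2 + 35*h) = (h - 8)/(h*(h - 5))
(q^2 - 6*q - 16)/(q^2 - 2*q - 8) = (q - 8)/(q - 4)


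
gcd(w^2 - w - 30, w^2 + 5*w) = w + 5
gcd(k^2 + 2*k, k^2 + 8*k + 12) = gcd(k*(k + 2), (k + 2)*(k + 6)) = k + 2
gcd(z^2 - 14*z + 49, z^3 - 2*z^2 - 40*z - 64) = 1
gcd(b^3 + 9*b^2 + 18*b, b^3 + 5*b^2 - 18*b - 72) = b^2 + 9*b + 18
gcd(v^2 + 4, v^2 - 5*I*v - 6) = v - 2*I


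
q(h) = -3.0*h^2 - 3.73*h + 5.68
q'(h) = -6.0*h - 3.73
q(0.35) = 4.01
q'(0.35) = -5.83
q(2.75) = -27.26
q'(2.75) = -20.23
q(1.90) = -12.24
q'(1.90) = -15.13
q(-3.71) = -21.77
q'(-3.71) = 18.53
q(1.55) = -7.31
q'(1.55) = -13.03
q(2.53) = -22.96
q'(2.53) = -18.91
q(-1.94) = 1.63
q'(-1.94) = 7.91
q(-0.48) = 6.78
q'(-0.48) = -0.85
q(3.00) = -32.51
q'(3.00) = -21.73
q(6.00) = -124.70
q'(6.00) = -39.73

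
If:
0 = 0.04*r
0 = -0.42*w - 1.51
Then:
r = 0.00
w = -3.60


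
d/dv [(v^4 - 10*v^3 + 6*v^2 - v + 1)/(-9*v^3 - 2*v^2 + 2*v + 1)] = (-9*v^6 - 4*v^5 + 80*v^4 - 54*v^3 + 7*v^2 + 16*v - 3)/(81*v^6 + 36*v^5 - 32*v^4 - 26*v^3 + 4*v + 1)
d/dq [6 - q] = -1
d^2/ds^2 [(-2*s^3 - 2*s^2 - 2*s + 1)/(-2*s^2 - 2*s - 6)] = (-4*s^3 - 3*s^2 + 33*s + 14)/(s^6 + 3*s^5 + 12*s^4 + 19*s^3 + 36*s^2 + 27*s + 27)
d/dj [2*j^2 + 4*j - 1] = 4*j + 4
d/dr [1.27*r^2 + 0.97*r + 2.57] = 2.54*r + 0.97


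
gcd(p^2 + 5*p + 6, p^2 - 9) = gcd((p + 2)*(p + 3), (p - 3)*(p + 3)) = p + 3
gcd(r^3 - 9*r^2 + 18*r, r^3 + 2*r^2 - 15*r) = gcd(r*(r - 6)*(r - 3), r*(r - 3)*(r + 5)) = r^2 - 3*r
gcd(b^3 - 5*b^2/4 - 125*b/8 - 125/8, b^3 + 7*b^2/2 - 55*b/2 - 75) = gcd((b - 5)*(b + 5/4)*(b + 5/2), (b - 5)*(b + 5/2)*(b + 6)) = b^2 - 5*b/2 - 25/2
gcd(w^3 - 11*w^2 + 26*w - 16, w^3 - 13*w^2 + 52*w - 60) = w - 2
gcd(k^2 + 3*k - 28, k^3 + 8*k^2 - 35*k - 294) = k + 7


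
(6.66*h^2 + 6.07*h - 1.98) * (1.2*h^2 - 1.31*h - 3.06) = 7.992*h^4 - 1.4406*h^3 - 30.7073*h^2 - 15.9804*h + 6.0588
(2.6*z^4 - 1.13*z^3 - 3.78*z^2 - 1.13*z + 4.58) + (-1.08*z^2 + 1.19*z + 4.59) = 2.6*z^4 - 1.13*z^3 - 4.86*z^2 + 0.0600000000000001*z + 9.17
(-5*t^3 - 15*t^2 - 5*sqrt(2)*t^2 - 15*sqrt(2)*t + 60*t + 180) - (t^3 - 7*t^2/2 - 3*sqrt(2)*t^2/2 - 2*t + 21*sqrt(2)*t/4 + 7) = -6*t^3 - 23*t^2/2 - 7*sqrt(2)*t^2/2 - 81*sqrt(2)*t/4 + 62*t + 173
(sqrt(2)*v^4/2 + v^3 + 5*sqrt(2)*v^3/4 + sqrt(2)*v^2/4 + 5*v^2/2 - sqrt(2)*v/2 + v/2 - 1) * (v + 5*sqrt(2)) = sqrt(2)*v^5/2 + 5*sqrt(2)*v^4/4 + 6*v^4 + 21*sqrt(2)*v^3/4 + 15*v^3 + 3*v^2 + 12*sqrt(2)*v^2 - 6*v + 5*sqrt(2)*v/2 - 5*sqrt(2)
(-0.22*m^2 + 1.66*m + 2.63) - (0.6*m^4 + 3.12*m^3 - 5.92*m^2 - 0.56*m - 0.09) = -0.6*m^4 - 3.12*m^3 + 5.7*m^2 + 2.22*m + 2.72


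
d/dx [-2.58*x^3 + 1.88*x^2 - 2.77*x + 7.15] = -7.74*x^2 + 3.76*x - 2.77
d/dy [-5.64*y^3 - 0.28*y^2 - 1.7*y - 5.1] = -16.92*y^2 - 0.56*y - 1.7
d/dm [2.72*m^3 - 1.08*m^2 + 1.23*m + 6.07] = 8.16*m^2 - 2.16*m + 1.23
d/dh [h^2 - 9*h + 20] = 2*h - 9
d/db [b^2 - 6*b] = 2*b - 6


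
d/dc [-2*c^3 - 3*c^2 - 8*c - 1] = -6*c^2 - 6*c - 8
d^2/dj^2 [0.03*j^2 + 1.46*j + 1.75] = 0.0600000000000000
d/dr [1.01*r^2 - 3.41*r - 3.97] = 2.02*r - 3.41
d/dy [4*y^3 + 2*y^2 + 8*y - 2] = 12*y^2 + 4*y + 8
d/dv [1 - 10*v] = -10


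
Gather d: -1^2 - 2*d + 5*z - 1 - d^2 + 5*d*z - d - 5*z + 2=-d^2 + d*(5*z - 3)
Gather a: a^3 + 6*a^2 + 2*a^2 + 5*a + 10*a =a^3 + 8*a^2 + 15*a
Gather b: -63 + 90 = 27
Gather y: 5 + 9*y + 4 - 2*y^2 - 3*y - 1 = -2*y^2 + 6*y + 8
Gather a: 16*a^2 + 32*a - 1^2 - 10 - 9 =16*a^2 + 32*a - 20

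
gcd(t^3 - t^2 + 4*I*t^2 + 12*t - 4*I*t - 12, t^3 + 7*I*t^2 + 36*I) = t^2 + 4*I*t + 12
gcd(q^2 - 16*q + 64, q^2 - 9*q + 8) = q - 8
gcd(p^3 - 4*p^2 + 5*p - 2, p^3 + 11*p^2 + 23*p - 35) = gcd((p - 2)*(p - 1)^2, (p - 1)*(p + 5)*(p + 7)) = p - 1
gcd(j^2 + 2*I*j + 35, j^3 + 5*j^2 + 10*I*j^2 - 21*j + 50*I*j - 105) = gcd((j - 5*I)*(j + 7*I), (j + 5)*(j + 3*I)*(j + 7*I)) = j + 7*I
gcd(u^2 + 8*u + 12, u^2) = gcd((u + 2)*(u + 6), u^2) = 1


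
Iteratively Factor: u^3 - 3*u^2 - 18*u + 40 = (u - 5)*(u^2 + 2*u - 8) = (u - 5)*(u - 2)*(u + 4)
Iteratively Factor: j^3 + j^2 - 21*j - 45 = (j + 3)*(j^2 - 2*j - 15) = (j - 5)*(j + 3)*(j + 3)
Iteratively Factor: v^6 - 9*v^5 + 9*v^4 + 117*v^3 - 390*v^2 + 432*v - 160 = (v - 1)*(v^5 - 8*v^4 + v^3 + 118*v^2 - 272*v + 160) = (v - 1)*(v + 4)*(v^4 - 12*v^3 + 49*v^2 - 78*v + 40) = (v - 1)^2*(v + 4)*(v^3 - 11*v^2 + 38*v - 40) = (v - 4)*(v - 1)^2*(v + 4)*(v^2 - 7*v + 10) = (v - 4)*(v - 2)*(v - 1)^2*(v + 4)*(v - 5)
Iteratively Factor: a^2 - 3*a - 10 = (a + 2)*(a - 5)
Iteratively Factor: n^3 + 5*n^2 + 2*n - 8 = (n + 4)*(n^2 + n - 2) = (n + 2)*(n + 4)*(n - 1)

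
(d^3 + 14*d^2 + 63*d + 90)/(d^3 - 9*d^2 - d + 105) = (d^2 + 11*d + 30)/(d^2 - 12*d + 35)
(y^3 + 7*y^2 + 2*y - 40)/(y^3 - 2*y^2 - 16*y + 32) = (y + 5)/(y - 4)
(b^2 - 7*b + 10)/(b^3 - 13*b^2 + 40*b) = (b - 2)/(b*(b - 8))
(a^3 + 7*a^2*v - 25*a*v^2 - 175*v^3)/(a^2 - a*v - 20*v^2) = (a^2 + 12*a*v + 35*v^2)/(a + 4*v)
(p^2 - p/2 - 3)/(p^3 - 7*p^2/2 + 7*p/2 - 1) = (2*p + 3)/(2*p^2 - 3*p + 1)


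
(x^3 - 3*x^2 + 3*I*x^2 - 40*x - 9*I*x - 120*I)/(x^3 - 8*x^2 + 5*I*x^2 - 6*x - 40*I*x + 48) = (x + 5)/(x + 2*I)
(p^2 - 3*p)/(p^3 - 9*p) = 1/(p + 3)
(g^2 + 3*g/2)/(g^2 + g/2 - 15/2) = g*(2*g + 3)/(2*g^2 + g - 15)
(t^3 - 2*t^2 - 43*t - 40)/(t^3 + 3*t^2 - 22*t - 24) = (t^2 - 3*t - 40)/(t^2 + 2*t - 24)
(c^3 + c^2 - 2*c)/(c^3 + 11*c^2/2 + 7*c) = 2*(c - 1)/(2*c + 7)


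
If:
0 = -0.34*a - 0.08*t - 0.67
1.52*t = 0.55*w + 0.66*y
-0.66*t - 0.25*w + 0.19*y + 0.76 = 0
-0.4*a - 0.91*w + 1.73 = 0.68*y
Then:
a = -2.31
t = 1.46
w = 1.06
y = 2.48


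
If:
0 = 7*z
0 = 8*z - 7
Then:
No Solution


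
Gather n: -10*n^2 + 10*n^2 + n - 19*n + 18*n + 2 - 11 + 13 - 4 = 0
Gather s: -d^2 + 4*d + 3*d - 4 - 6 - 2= -d^2 + 7*d - 12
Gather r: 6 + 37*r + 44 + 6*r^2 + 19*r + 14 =6*r^2 + 56*r + 64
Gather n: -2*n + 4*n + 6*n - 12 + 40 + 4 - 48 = 8*n - 16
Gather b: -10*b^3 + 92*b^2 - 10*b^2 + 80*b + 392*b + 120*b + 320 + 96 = -10*b^3 + 82*b^2 + 592*b + 416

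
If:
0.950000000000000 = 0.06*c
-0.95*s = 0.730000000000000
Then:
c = 15.83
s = -0.77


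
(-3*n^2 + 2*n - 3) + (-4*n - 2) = -3*n^2 - 2*n - 5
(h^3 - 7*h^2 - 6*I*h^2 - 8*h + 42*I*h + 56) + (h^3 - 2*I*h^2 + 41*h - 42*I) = 2*h^3 - 7*h^2 - 8*I*h^2 + 33*h + 42*I*h + 56 - 42*I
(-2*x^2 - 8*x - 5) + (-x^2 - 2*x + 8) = -3*x^2 - 10*x + 3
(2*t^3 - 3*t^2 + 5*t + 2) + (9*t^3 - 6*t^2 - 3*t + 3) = 11*t^3 - 9*t^2 + 2*t + 5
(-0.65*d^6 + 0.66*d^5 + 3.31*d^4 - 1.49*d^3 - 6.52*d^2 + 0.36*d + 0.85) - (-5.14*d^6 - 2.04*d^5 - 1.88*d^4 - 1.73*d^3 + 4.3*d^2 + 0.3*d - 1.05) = 4.49*d^6 + 2.7*d^5 + 5.19*d^4 + 0.24*d^3 - 10.82*d^2 + 0.06*d + 1.9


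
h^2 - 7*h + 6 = (h - 6)*(h - 1)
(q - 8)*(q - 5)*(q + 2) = q^3 - 11*q^2 + 14*q + 80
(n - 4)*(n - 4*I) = n^2 - 4*n - 4*I*n + 16*I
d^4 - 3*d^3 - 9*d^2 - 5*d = d*(d - 5)*(d + 1)^2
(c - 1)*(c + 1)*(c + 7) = c^3 + 7*c^2 - c - 7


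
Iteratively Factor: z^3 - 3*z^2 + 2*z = (z)*(z^2 - 3*z + 2) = z*(z - 2)*(z - 1)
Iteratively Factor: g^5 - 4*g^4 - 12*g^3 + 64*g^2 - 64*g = (g - 4)*(g^4 - 12*g^2 + 16*g) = g*(g - 4)*(g^3 - 12*g + 16) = g*(g - 4)*(g - 2)*(g^2 + 2*g - 8) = g*(g - 4)*(g - 2)^2*(g + 4)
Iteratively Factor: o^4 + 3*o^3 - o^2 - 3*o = (o - 1)*(o^3 + 4*o^2 + 3*o) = o*(o - 1)*(o^2 + 4*o + 3) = o*(o - 1)*(o + 3)*(o + 1)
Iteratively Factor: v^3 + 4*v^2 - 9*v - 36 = (v + 3)*(v^2 + v - 12) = (v + 3)*(v + 4)*(v - 3)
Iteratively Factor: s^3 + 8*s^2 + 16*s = (s + 4)*(s^2 + 4*s) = s*(s + 4)*(s + 4)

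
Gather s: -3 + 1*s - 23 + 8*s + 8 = 9*s - 18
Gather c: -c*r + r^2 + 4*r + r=-c*r + r^2 + 5*r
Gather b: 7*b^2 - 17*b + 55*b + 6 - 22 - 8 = 7*b^2 + 38*b - 24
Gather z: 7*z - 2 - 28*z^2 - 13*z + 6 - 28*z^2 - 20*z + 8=-56*z^2 - 26*z + 12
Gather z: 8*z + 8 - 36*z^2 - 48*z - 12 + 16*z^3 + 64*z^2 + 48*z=16*z^3 + 28*z^2 + 8*z - 4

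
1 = 1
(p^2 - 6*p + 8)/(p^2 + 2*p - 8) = (p - 4)/(p + 4)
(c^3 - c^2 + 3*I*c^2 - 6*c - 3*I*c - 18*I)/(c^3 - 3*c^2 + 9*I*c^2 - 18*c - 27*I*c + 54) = (c + 2)/(c + 6*I)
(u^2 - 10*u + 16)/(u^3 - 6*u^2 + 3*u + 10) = (u - 8)/(u^2 - 4*u - 5)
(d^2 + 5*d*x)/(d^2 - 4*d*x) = (d + 5*x)/(d - 4*x)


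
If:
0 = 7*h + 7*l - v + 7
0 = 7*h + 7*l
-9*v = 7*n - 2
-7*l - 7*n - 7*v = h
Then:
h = -2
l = 2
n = -61/7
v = 7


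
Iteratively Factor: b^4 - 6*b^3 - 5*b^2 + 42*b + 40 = (b + 1)*(b^3 - 7*b^2 + 2*b + 40) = (b - 5)*(b + 1)*(b^2 - 2*b - 8) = (b - 5)*(b - 4)*(b + 1)*(b + 2)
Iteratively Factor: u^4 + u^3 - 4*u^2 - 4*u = (u)*(u^3 + u^2 - 4*u - 4) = u*(u + 2)*(u^2 - u - 2) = u*(u - 2)*(u + 2)*(u + 1)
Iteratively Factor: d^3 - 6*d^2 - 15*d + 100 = (d - 5)*(d^2 - d - 20) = (d - 5)*(d + 4)*(d - 5)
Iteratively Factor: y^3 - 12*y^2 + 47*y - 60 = (y - 3)*(y^2 - 9*y + 20) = (y - 4)*(y - 3)*(y - 5)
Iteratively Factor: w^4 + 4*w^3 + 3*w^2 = (w)*(w^3 + 4*w^2 + 3*w) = w*(w + 3)*(w^2 + w) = w^2*(w + 3)*(w + 1)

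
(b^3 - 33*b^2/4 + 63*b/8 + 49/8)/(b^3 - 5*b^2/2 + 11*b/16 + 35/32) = 4*(b - 7)/(4*b - 5)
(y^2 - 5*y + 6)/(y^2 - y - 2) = (y - 3)/(y + 1)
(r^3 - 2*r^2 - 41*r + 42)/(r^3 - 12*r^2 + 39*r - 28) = (r + 6)/(r - 4)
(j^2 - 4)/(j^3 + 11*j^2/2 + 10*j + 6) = 2*(j - 2)/(2*j^2 + 7*j + 6)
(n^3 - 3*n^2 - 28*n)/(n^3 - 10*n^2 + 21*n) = (n + 4)/(n - 3)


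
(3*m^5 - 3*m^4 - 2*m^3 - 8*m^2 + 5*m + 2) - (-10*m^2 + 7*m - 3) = 3*m^5 - 3*m^4 - 2*m^3 + 2*m^2 - 2*m + 5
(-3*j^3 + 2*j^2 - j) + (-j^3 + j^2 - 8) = -4*j^3 + 3*j^2 - j - 8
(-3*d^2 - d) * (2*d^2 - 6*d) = -6*d^4 + 16*d^3 + 6*d^2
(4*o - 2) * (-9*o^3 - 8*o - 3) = -36*o^4 + 18*o^3 - 32*o^2 + 4*o + 6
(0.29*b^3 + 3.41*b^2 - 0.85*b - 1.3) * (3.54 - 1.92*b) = -0.5568*b^4 - 5.5206*b^3 + 13.7034*b^2 - 0.513*b - 4.602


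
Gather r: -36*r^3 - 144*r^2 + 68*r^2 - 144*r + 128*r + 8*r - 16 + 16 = -36*r^3 - 76*r^2 - 8*r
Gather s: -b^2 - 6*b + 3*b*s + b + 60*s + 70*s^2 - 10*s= -b^2 - 5*b + 70*s^2 + s*(3*b + 50)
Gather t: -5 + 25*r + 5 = 25*r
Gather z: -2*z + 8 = 8 - 2*z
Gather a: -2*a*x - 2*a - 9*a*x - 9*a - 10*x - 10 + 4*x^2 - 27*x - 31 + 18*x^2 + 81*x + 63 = a*(-11*x - 11) + 22*x^2 + 44*x + 22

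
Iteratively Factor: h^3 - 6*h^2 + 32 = (h - 4)*(h^2 - 2*h - 8) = (h - 4)*(h + 2)*(h - 4)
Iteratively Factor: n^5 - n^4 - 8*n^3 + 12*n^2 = (n)*(n^4 - n^3 - 8*n^2 + 12*n) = n*(n - 2)*(n^3 + n^2 - 6*n) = n*(n - 2)^2*(n^2 + 3*n) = n*(n - 2)^2*(n + 3)*(n)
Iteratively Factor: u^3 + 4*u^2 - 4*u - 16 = (u + 4)*(u^2 - 4) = (u - 2)*(u + 4)*(u + 2)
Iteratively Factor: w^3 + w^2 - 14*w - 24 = (w + 2)*(w^2 - w - 12) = (w + 2)*(w + 3)*(w - 4)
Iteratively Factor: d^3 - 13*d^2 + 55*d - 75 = (d - 5)*(d^2 - 8*d + 15) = (d - 5)*(d - 3)*(d - 5)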